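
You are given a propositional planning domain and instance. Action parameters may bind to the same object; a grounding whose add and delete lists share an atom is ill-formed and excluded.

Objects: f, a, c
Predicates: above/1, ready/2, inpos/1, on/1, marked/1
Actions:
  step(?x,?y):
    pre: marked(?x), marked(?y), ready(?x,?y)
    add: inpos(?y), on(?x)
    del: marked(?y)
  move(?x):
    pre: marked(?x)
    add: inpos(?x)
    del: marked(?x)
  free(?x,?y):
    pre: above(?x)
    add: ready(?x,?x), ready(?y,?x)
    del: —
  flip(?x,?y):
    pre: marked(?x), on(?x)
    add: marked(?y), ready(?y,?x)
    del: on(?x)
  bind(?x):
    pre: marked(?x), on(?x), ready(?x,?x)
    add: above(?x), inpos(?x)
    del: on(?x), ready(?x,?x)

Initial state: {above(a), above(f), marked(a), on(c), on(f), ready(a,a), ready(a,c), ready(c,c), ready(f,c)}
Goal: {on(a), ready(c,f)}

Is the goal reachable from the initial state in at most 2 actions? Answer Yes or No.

1. step(a,a)  →  {above(a), above(f), inpos(a), on(a), on(c), on(f), ready(a,a), ready(a,c), ready(c,c), ready(f,c)}
2. free(f,c)  →  {above(a), above(f), inpos(a), on(a), on(c), on(f), ready(a,a), ready(a,c), ready(c,c), ready(c,f), ready(f,c), ready(f,f)}
optimal plan length = 2; 2 ≤ 2

Yes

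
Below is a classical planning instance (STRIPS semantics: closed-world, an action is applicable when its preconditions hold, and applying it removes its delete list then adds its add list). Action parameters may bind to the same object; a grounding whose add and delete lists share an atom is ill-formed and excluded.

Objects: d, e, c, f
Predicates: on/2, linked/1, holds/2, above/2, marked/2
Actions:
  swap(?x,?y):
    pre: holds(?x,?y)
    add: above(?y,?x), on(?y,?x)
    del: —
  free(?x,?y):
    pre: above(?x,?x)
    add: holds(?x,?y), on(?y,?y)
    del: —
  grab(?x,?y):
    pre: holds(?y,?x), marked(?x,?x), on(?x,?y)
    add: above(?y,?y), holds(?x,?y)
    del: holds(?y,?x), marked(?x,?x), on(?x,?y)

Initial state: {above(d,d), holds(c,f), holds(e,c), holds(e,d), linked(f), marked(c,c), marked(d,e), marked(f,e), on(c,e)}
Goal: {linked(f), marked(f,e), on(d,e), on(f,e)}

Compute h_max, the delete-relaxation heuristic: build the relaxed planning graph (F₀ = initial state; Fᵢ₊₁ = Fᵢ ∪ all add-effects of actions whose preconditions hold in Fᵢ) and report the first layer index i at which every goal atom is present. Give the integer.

3

F0 = init (9 atoms)
F1 = F0 ∪ {above(c,e), above(d,e), above(e,e), above(f,c), holds(c,e), holds(d,c), holds(d,d), holds(d,e), holds(d,f), on(c,c), on(d,d), on(d,e), on(e,e), on(f,c), on(f,f)}  (24 atoms)
F2 = F1 ∪ {above(c,d), above(e,c), above(e,d), above(f,d), holds(e,e), holds(e,f), on(c,d), on(e,c), on(e,d), on(f,d)}  (34 atoms)
F3 = F2 ∪ {above(f,e), holds(c,d), on(f,e)}  (37 atoms)
goal ⊆ F3  ⇒  h_max = 3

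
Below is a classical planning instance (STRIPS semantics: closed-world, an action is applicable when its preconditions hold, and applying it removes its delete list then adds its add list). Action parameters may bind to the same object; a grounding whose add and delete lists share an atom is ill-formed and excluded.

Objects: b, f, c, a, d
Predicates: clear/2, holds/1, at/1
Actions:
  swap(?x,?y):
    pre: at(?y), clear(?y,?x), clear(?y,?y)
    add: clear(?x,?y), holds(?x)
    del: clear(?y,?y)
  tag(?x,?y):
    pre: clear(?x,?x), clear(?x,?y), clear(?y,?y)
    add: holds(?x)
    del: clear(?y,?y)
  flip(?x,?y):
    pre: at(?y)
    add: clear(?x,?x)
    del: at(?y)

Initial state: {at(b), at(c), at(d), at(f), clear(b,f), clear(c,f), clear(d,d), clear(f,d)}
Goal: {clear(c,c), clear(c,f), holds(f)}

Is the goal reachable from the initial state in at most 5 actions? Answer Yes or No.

Yes

1. flip(b,f)  →  {at(b), at(c), at(d), clear(b,b), clear(b,f), clear(c,f), clear(d,d), clear(f,d)}
2. swap(f,b)  →  {at(b), at(c), at(d), clear(b,f), clear(c,f), clear(d,d), clear(f,b), clear(f,d), holds(f)}
3. flip(c,b)  →  {at(c), at(d), clear(b,f), clear(c,c), clear(c,f), clear(d,d), clear(f,b), clear(f,d), holds(f)}
optimal plan length = 3; 3 ≤ 5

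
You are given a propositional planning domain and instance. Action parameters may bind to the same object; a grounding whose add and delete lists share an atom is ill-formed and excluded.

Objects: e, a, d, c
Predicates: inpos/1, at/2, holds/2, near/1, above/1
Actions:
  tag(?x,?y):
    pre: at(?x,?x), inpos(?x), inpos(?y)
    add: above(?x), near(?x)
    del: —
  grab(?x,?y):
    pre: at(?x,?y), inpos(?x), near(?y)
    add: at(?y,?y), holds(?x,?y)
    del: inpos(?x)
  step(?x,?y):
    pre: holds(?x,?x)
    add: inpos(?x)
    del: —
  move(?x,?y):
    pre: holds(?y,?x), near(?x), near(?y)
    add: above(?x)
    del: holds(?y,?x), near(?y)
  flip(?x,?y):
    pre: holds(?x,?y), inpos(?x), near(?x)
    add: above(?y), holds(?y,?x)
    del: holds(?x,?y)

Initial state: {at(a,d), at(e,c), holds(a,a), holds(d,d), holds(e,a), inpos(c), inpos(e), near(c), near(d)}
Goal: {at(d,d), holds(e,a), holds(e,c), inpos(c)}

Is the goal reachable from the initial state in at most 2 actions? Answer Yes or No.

No

1. grab(e,c)  →  {at(a,d), at(c,c), at(e,c), holds(a,a), holds(d,d), holds(e,a), holds(e,c), inpos(c), near(c), near(d)}
2. step(a,e)  →  {at(a,d), at(c,c), at(e,c), holds(a,a), holds(d,d), holds(e,a), holds(e,c), inpos(a), inpos(c), near(c), near(d)}
3. grab(a,d)  →  {at(a,d), at(c,c), at(d,d), at(e,c), holds(a,a), holds(a,d), holds(d,d), holds(e,a), holds(e,c), inpos(c), near(c), near(d)}
optimal plan length = 3; 3 > 2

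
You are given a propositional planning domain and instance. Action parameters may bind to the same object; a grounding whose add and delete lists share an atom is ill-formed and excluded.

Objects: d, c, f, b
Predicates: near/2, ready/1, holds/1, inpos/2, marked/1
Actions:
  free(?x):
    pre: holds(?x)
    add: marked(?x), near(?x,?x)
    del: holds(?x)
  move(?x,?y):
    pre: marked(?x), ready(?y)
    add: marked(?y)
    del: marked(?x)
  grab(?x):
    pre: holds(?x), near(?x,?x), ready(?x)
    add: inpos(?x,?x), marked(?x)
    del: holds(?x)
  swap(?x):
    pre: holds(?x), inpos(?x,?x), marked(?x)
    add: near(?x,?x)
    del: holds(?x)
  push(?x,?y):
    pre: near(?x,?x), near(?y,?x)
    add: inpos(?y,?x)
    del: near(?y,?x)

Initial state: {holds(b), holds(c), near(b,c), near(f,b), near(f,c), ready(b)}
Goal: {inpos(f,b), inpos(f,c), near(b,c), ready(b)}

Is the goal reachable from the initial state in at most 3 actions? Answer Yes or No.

No

1. free(c)  →  {holds(b), marked(c), near(b,c), near(c,c), near(f,b), near(f,c), ready(b)}
2. free(b)  →  {marked(b), marked(c), near(b,b), near(b,c), near(c,c), near(f,b), near(f,c), ready(b)}
3. push(c,f)  →  {inpos(f,c), marked(b), marked(c), near(b,b), near(b,c), near(c,c), near(f,b), ready(b)}
4. push(b,f)  →  {inpos(f,b), inpos(f,c), marked(b), marked(c), near(b,b), near(b,c), near(c,c), ready(b)}
optimal plan length = 4; 4 > 3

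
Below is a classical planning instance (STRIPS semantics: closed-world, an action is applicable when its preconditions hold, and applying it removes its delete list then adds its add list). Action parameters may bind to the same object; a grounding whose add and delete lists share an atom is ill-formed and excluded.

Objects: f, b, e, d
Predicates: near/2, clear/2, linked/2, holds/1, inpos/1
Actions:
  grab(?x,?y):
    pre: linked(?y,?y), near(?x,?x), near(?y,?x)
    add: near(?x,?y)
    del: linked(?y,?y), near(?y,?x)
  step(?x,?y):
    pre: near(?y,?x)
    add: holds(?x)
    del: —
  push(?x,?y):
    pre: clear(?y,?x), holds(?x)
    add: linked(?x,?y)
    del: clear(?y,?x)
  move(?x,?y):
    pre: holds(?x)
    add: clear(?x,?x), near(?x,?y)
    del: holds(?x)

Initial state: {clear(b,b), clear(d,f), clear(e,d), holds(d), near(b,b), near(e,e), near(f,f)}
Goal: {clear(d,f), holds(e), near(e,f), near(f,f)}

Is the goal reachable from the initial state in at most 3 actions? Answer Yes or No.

Yes

1. step(e,e)  →  {clear(b,b), clear(d,f), clear(e,d), holds(d), holds(e), near(b,b), near(e,e), near(f,f)}
2. move(e,f)  →  {clear(b,b), clear(d,f), clear(e,d), clear(e,e), holds(d), near(b,b), near(e,e), near(e,f), near(f,f)}
3. step(e,e)  →  {clear(b,b), clear(d,f), clear(e,d), clear(e,e), holds(d), holds(e), near(b,b), near(e,e), near(e,f), near(f,f)}
optimal plan length = 3; 3 ≤ 3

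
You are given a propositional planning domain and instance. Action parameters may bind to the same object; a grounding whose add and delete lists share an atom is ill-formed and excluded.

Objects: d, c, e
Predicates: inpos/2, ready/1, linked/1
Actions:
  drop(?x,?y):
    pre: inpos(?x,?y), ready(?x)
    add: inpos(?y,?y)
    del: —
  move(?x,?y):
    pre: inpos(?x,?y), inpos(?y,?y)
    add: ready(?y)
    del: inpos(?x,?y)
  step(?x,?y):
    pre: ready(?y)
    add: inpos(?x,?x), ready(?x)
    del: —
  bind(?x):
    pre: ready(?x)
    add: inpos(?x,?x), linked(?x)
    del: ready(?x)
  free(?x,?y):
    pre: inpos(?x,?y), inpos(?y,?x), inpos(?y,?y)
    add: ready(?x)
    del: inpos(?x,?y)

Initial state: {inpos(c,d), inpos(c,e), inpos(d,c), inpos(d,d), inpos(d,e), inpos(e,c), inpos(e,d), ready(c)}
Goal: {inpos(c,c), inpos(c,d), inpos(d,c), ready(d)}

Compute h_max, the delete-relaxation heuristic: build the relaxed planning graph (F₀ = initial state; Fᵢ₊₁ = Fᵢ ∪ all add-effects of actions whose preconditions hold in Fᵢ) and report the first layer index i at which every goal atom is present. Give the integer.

F0 = init (8 atoms)
F1 = F0 ∪ {inpos(c,c), inpos(e,e), linked(c), ready(d), ready(e)}  (13 atoms)
goal ⊆ F1  ⇒  h_max = 1

1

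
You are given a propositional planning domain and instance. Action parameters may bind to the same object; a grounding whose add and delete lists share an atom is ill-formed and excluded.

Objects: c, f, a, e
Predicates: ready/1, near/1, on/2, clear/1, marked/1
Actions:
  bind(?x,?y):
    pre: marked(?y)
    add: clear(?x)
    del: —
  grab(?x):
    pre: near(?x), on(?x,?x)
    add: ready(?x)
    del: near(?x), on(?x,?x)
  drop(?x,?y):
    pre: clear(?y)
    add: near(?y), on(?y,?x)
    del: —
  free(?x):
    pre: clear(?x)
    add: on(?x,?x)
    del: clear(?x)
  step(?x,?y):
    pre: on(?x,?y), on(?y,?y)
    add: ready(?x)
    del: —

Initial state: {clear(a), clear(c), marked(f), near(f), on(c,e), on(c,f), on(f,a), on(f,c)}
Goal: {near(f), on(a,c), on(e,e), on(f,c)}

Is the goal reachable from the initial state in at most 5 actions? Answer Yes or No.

Yes

1. bind(e,f)  →  {clear(a), clear(c), clear(e), marked(f), near(f), on(c,e), on(c,f), on(f,a), on(f,c)}
2. drop(c,a)  →  {clear(a), clear(c), clear(e), marked(f), near(a), near(f), on(a,c), on(c,e), on(c,f), on(f,a), on(f,c)}
3. drop(e,e)  →  {clear(a), clear(c), clear(e), marked(f), near(a), near(e), near(f), on(a,c), on(c,e), on(c,f), on(e,e), on(f,a), on(f,c)}
optimal plan length = 3; 3 ≤ 5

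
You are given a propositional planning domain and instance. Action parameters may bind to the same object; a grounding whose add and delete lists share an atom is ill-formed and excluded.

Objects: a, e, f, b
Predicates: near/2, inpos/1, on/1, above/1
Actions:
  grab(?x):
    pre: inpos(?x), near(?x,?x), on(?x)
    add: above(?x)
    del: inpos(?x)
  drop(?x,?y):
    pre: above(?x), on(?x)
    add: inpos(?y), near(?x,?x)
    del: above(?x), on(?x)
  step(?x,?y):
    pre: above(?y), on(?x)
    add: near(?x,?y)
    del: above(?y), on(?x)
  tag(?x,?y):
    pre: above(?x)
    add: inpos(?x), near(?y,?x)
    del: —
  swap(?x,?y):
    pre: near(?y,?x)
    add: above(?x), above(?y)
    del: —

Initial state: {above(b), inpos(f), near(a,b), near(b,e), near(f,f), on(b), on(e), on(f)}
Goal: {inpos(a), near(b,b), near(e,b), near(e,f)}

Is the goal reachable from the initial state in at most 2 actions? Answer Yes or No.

1. grab(f)  →  {above(b), above(f), near(a,b), near(b,e), near(f,f), on(b), on(e), on(f)}
2. step(e,f)  →  {above(b), near(a,b), near(b,e), near(e,f), near(f,f), on(b), on(f)}
3. tag(b,e)  →  {above(b), inpos(b), near(a,b), near(b,e), near(e,b), near(e,f), near(f,f), on(b), on(f)}
4. drop(b,a)  →  {inpos(a), inpos(b), near(a,b), near(b,b), near(b,e), near(e,b), near(e,f), near(f,f), on(f)}
optimal plan length = 4; 4 > 2

No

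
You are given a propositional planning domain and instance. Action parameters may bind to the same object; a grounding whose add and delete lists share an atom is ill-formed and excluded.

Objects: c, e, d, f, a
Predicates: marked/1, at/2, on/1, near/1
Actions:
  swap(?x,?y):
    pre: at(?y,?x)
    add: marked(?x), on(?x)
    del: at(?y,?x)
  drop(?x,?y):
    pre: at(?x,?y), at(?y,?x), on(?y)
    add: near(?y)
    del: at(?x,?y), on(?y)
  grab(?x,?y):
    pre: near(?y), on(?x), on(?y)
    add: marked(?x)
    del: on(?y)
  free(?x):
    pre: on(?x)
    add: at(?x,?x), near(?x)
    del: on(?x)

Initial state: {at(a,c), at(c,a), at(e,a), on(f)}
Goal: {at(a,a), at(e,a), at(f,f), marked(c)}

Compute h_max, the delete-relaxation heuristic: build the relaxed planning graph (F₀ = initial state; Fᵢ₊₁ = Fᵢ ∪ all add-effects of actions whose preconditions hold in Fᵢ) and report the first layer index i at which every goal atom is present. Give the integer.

F0 = init (4 atoms)
F1 = F0 ∪ {at(f,f), marked(a), marked(c), near(f), on(a), on(c)}  (10 atoms)
F2 = F1 ∪ {at(a,a), at(c,c), marked(f), near(a), near(c)}  (15 atoms)
goal ⊆ F2  ⇒  h_max = 2

2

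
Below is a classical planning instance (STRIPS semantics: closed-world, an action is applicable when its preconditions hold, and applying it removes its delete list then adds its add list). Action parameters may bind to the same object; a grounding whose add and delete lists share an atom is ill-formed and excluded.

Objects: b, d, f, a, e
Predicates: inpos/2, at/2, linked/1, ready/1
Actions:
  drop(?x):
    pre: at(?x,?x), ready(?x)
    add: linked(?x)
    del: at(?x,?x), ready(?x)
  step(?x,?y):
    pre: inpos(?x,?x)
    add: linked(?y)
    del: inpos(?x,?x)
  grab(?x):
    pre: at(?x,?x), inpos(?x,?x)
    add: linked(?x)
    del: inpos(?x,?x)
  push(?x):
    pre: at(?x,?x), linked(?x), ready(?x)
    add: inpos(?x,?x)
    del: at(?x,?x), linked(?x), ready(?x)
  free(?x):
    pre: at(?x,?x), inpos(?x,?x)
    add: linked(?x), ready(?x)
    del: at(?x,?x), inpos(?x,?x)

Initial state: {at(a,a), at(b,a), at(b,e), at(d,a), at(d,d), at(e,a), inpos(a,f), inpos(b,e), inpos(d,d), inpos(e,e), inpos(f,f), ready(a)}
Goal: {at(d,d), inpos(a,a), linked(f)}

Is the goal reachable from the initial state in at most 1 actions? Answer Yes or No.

1. step(d,f)  →  {at(a,a), at(b,a), at(b,e), at(d,a), at(d,d), at(e,a), inpos(a,f), inpos(b,e), inpos(e,e), inpos(f,f), linked(f), ready(a)}
2. step(f,a)  →  {at(a,a), at(b,a), at(b,e), at(d,a), at(d,d), at(e,a), inpos(a,f), inpos(b,e), inpos(e,e), linked(a), linked(f), ready(a)}
3. push(a)  →  {at(b,a), at(b,e), at(d,a), at(d,d), at(e,a), inpos(a,a), inpos(a,f), inpos(b,e), inpos(e,e), linked(f)}
optimal plan length = 3; 3 > 1

No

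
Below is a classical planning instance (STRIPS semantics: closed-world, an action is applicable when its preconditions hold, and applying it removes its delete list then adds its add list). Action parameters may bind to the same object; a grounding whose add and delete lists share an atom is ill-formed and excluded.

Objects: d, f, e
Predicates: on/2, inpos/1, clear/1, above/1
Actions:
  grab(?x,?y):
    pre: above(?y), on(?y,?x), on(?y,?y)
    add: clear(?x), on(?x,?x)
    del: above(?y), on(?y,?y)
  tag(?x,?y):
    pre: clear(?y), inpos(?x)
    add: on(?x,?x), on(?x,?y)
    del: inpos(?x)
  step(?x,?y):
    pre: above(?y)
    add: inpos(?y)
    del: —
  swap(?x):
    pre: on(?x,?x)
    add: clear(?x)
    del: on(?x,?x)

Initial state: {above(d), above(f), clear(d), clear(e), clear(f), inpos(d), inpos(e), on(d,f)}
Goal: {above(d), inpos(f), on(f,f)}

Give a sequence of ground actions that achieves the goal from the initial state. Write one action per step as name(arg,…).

1. step(d,f)  →  {above(d), above(f), clear(d), clear(e), clear(f), inpos(d), inpos(e), inpos(f), on(d,f)}
2. tag(f,d)  →  {above(d), above(f), clear(d), clear(e), clear(f), inpos(d), inpos(e), on(d,f), on(f,d), on(f,f)}
3. step(d,f)  →  {above(d), above(f), clear(d), clear(e), clear(f), inpos(d), inpos(e), inpos(f), on(d,f), on(f,d), on(f,f)}

step(d,f); tag(f,d); step(d,f)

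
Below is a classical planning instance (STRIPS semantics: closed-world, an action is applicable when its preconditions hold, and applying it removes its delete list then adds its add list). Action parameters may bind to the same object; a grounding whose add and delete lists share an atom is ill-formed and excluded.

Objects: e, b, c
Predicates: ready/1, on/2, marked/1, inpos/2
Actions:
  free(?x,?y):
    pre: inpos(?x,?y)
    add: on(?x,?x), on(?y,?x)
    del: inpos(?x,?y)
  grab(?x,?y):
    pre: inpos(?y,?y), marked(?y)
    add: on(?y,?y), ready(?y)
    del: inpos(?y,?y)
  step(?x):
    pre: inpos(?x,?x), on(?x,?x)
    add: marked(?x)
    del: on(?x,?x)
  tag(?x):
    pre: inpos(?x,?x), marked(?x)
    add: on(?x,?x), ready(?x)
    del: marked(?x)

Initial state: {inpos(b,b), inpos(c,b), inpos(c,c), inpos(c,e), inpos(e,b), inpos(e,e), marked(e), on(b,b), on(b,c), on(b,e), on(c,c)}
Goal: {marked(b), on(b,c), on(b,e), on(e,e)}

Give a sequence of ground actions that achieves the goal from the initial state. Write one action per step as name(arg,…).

free(e,e); step(b)

1. free(e,e)  →  {inpos(b,b), inpos(c,b), inpos(c,c), inpos(c,e), inpos(e,b), marked(e), on(b,b), on(b,c), on(b,e), on(c,c), on(e,e)}
2. step(b)  →  {inpos(b,b), inpos(c,b), inpos(c,c), inpos(c,e), inpos(e,b), marked(b), marked(e), on(b,c), on(b,e), on(c,c), on(e,e)}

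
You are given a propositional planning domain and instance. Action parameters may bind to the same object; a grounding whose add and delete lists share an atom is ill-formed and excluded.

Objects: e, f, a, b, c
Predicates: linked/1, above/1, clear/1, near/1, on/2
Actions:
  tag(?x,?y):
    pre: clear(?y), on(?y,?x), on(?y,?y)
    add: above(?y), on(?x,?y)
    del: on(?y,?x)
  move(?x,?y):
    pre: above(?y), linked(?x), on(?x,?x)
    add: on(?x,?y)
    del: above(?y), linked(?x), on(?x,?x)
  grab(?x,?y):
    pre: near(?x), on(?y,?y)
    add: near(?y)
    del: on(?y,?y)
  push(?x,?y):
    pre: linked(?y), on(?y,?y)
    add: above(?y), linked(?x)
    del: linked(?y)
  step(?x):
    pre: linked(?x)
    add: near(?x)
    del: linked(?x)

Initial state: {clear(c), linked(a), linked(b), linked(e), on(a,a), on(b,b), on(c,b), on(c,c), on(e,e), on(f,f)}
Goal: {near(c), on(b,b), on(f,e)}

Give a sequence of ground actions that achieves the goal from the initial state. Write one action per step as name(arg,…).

1. push(f,e)  →  {above(e), clear(c), linked(a), linked(b), linked(f), on(a,a), on(b,b), on(c,b), on(c,c), on(e,e), on(f,f)}
2. move(f,e)  →  {clear(c), linked(a), linked(b), on(a,a), on(b,b), on(c,b), on(c,c), on(e,e), on(f,e)}
3. push(c,a)  →  {above(a), clear(c), linked(b), linked(c), on(a,a), on(b,b), on(c,b), on(c,c), on(e,e), on(f,e)}
4. step(c)  →  {above(a), clear(c), linked(b), near(c), on(a,a), on(b,b), on(c,b), on(c,c), on(e,e), on(f,e)}

push(f,e); move(f,e); push(c,a); step(c)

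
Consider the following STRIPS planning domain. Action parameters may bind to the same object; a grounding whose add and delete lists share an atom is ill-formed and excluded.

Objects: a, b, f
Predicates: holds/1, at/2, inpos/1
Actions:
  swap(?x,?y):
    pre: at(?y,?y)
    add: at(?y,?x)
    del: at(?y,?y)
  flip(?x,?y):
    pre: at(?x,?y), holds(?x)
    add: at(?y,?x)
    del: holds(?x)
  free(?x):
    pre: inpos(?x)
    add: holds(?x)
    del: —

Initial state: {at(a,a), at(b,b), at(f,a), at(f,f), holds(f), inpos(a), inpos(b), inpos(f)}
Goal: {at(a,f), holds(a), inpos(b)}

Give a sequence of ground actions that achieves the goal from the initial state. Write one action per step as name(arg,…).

1. swap(f,a)  →  {at(a,f), at(b,b), at(f,a), at(f,f), holds(f), inpos(a), inpos(b), inpos(f)}
2. free(a)  →  {at(a,f), at(b,b), at(f,a), at(f,f), holds(a), holds(f), inpos(a), inpos(b), inpos(f)}

swap(f,a); free(a)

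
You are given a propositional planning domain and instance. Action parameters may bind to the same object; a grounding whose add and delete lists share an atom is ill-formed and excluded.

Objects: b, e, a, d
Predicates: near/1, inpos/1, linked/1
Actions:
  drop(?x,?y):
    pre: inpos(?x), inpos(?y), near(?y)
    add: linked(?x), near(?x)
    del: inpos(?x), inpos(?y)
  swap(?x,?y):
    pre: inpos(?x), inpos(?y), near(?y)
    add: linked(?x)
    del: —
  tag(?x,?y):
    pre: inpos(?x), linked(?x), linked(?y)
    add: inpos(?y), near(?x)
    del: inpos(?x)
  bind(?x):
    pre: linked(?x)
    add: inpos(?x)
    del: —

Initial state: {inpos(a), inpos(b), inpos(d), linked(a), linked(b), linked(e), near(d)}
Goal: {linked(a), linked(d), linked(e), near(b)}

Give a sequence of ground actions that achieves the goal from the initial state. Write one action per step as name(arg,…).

drop(d,d); tag(b,e)

1. drop(d,d)  →  {inpos(a), inpos(b), linked(a), linked(b), linked(d), linked(e), near(d)}
2. tag(b,e)  →  {inpos(a), inpos(e), linked(a), linked(b), linked(d), linked(e), near(b), near(d)}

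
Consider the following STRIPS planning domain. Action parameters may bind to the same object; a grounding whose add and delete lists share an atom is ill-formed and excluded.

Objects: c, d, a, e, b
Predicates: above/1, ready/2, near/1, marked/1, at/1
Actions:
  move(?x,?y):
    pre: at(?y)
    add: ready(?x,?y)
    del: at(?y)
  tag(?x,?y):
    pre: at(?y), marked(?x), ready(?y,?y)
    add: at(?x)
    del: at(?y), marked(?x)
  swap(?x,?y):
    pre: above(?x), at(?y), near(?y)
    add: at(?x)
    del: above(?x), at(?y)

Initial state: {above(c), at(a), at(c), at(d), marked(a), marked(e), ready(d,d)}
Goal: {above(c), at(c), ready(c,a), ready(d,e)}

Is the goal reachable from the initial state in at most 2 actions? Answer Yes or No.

No

1. move(c,a)  →  {above(c), at(c), at(d), marked(a), marked(e), ready(c,a), ready(d,d)}
2. tag(e,d)  →  {above(c), at(c), at(e), marked(a), ready(c,a), ready(d,d)}
3. move(d,e)  →  {above(c), at(c), marked(a), ready(c,a), ready(d,d), ready(d,e)}
optimal plan length = 3; 3 > 2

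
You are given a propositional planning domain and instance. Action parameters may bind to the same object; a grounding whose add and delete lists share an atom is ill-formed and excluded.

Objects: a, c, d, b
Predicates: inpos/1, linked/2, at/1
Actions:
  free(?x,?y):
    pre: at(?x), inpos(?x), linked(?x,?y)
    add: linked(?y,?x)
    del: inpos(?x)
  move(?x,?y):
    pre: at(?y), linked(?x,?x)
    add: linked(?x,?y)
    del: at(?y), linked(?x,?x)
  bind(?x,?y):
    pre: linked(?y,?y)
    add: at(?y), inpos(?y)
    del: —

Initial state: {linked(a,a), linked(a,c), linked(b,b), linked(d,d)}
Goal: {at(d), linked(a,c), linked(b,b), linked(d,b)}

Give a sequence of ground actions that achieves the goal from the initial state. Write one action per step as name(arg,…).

bind(a,d); bind(a,b); move(d,b)

1. bind(a,d)  →  {at(d), inpos(d), linked(a,a), linked(a,c), linked(b,b), linked(d,d)}
2. bind(a,b)  →  {at(b), at(d), inpos(b), inpos(d), linked(a,a), linked(a,c), linked(b,b), linked(d,d)}
3. move(d,b)  →  {at(d), inpos(b), inpos(d), linked(a,a), linked(a,c), linked(b,b), linked(d,b)}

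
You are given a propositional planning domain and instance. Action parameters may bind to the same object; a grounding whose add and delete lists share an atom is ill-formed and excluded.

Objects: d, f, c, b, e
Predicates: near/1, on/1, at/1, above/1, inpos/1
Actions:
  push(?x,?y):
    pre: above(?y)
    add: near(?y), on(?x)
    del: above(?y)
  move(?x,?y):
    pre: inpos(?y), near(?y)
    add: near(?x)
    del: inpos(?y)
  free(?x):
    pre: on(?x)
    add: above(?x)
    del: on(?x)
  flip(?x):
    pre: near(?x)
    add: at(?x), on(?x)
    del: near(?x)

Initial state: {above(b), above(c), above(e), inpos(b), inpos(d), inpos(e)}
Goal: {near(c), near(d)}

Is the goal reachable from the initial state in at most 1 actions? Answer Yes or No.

1. push(d,c)  →  {above(b), above(e), inpos(b), inpos(d), inpos(e), near(c), on(d)}
2. push(d,b)  →  {above(e), inpos(b), inpos(d), inpos(e), near(b), near(c), on(d)}
3. move(d,b)  →  {above(e), inpos(d), inpos(e), near(b), near(c), near(d), on(d)}
optimal plan length = 3; 3 > 1

No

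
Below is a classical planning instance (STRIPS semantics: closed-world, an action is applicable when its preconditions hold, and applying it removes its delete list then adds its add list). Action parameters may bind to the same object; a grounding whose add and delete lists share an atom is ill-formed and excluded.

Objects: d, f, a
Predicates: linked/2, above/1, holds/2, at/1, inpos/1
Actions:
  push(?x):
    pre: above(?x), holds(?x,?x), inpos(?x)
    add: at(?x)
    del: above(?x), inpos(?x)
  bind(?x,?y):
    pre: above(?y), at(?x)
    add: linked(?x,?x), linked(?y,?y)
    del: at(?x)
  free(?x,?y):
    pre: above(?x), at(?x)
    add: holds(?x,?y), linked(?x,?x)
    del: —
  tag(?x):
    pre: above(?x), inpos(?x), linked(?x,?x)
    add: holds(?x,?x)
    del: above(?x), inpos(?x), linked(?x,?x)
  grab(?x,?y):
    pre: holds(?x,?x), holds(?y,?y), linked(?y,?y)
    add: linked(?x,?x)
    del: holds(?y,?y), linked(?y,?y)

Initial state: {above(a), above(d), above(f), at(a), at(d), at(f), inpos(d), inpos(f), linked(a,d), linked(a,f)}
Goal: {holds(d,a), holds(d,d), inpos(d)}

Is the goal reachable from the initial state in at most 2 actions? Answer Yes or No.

Yes

1. free(d,d)  →  {above(a), above(d), above(f), at(a), at(d), at(f), holds(d,d), inpos(d), inpos(f), linked(a,d), linked(a,f), linked(d,d)}
2. free(d,a)  →  {above(a), above(d), above(f), at(a), at(d), at(f), holds(d,a), holds(d,d), inpos(d), inpos(f), linked(a,d), linked(a,f), linked(d,d)}
optimal plan length = 2; 2 ≤ 2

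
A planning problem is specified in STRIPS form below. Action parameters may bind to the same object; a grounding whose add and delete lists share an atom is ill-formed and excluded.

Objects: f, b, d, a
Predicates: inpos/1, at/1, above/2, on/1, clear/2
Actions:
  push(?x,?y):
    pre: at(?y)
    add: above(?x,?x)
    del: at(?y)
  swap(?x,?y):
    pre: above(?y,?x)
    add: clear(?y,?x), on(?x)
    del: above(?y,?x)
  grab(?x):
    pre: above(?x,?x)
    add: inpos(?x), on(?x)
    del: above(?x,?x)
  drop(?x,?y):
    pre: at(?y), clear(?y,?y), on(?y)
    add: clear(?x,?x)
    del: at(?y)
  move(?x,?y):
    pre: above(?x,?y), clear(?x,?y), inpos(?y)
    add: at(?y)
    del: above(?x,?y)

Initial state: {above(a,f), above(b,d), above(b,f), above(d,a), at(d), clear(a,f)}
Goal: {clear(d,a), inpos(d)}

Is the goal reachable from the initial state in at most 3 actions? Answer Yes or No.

1. push(d,d)  →  {above(a,f), above(b,d), above(b,f), above(d,a), above(d,d), clear(a,f)}
2. swap(a,d)  →  {above(a,f), above(b,d), above(b,f), above(d,d), clear(a,f), clear(d,a), on(a)}
3. grab(d)  →  {above(a,f), above(b,d), above(b,f), clear(a,f), clear(d,a), inpos(d), on(a), on(d)}
optimal plan length = 3; 3 ≤ 3

Yes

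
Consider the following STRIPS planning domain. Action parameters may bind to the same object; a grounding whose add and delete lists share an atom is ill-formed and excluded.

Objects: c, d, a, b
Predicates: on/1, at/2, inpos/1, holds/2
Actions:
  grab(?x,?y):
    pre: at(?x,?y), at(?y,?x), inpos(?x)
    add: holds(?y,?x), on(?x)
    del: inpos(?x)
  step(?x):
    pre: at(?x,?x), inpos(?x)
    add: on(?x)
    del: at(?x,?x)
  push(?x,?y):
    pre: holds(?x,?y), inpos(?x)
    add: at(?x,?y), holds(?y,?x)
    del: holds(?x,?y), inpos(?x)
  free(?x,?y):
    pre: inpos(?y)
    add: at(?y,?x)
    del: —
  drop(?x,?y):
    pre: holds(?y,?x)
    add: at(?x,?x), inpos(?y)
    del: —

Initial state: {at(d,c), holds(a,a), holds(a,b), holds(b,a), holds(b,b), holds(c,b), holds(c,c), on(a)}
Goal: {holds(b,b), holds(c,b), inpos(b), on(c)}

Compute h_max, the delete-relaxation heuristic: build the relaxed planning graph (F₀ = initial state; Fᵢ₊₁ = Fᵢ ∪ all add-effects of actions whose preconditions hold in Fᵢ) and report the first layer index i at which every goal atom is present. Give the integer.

2

F0 = init (8 atoms)
F1 = F0 ∪ {at(a,a), at(b,b), at(c,c), inpos(a), inpos(b), inpos(c)}  (14 atoms)
F2 = F1 ∪ {at(a,b), at(a,c), at(a,d), at(b,a), at(b,c), at(b,d), at(c,a), at(c,b), at(c,d), holds(b,c), on(b), on(c)}  (26 atoms)
goal ⊆ F2  ⇒  h_max = 2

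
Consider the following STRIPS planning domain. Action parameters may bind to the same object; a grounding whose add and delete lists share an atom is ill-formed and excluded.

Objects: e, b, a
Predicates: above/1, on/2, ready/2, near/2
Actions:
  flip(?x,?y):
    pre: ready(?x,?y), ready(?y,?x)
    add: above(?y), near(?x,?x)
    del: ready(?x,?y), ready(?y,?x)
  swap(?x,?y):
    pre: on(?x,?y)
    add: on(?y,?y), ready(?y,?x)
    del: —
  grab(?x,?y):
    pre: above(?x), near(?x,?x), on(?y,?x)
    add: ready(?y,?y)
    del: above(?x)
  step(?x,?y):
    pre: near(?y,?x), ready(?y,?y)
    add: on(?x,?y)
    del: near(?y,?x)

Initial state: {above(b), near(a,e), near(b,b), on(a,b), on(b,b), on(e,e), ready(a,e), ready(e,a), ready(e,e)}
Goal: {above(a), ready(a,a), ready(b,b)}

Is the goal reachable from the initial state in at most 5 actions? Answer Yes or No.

Yes

1. flip(e,a)  →  {above(a), above(b), near(a,e), near(b,b), near(e,e), on(a,b), on(b,b), on(e,e), ready(e,e)}
2. swap(b,b)  →  {above(a), above(b), near(a,e), near(b,b), near(e,e), on(a,b), on(b,b), on(e,e), ready(b,b), ready(e,e)}
3. grab(b,a)  →  {above(a), near(a,e), near(b,b), near(e,e), on(a,b), on(b,b), on(e,e), ready(a,a), ready(b,b), ready(e,e)}
optimal plan length = 3; 3 ≤ 5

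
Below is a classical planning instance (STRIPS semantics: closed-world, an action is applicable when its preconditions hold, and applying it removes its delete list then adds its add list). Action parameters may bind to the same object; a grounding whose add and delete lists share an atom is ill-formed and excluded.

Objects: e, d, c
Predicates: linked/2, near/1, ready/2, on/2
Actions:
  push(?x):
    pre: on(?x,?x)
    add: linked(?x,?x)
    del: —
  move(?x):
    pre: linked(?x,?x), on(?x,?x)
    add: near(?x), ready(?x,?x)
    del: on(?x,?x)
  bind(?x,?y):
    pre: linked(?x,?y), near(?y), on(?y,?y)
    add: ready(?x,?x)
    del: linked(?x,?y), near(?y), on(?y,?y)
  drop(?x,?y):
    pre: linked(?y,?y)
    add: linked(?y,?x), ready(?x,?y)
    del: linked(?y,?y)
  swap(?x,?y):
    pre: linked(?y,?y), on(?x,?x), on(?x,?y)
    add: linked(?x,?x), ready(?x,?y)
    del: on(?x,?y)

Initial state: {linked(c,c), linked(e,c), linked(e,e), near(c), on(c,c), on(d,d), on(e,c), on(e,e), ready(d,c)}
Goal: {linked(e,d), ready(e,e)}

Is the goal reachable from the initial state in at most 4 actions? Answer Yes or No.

Yes

1. move(e)  →  {linked(c,c), linked(e,c), linked(e,e), near(c), near(e), on(c,c), on(d,d), on(e,c), ready(d,c), ready(e,e)}
2. drop(d,e)  →  {linked(c,c), linked(e,c), linked(e,d), near(c), near(e), on(c,c), on(d,d), on(e,c), ready(d,c), ready(d,e), ready(e,e)}
optimal plan length = 2; 2 ≤ 4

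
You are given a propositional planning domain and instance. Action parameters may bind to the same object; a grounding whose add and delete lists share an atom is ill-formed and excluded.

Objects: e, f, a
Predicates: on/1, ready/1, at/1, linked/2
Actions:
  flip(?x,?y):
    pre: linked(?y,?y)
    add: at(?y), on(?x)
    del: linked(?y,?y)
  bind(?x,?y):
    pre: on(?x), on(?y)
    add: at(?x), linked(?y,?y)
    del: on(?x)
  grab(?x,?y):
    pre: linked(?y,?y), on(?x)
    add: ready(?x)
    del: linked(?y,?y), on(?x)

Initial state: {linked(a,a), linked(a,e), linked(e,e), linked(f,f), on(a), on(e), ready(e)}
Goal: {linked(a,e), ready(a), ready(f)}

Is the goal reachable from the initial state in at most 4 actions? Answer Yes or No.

Yes

1. flip(f,e)  →  {at(e), linked(a,a), linked(a,e), linked(f,f), on(a), on(e), on(f), ready(e)}
2. grab(f,f)  →  {at(e), linked(a,a), linked(a,e), on(a), on(e), ready(e), ready(f)}
3. grab(a,a)  →  {at(e), linked(a,e), on(e), ready(a), ready(e), ready(f)}
optimal plan length = 3; 3 ≤ 4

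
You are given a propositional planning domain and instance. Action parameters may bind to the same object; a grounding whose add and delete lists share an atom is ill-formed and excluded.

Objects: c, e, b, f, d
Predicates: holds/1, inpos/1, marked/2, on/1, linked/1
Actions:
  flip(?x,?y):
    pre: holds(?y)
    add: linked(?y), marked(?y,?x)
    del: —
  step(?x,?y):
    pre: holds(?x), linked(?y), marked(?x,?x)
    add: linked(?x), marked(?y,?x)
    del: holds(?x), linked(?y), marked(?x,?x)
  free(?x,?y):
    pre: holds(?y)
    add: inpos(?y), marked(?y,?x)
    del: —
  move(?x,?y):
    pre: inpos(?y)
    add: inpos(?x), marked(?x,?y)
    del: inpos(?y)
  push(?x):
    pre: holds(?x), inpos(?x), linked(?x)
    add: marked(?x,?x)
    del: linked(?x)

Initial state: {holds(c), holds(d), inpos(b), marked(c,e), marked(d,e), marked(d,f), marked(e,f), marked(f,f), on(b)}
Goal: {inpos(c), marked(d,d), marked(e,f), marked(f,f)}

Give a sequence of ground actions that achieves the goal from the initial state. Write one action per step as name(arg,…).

flip(d,d); free(c,c)

1. flip(d,d)  →  {holds(c), holds(d), inpos(b), linked(d), marked(c,e), marked(d,d), marked(d,e), marked(d,f), marked(e,f), marked(f,f), on(b)}
2. free(c,c)  →  {holds(c), holds(d), inpos(b), inpos(c), linked(d), marked(c,c), marked(c,e), marked(d,d), marked(d,e), marked(d,f), marked(e,f), marked(f,f), on(b)}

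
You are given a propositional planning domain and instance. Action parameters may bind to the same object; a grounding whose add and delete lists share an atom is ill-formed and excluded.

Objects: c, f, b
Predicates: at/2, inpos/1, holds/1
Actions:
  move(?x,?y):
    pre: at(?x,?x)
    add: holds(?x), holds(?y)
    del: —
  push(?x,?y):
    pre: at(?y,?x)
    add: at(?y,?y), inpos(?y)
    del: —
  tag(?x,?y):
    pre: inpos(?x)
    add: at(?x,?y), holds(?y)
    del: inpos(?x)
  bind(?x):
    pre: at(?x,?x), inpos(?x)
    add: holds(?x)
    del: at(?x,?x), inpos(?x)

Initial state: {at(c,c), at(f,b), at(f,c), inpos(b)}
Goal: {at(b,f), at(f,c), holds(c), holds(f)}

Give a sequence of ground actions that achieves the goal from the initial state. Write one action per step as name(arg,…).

1. move(c,c)  →  {at(c,c), at(f,b), at(f,c), holds(c), inpos(b)}
2. tag(b,f)  →  {at(b,f), at(c,c), at(f,b), at(f,c), holds(c), holds(f)}

move(c,c); tag(b,f)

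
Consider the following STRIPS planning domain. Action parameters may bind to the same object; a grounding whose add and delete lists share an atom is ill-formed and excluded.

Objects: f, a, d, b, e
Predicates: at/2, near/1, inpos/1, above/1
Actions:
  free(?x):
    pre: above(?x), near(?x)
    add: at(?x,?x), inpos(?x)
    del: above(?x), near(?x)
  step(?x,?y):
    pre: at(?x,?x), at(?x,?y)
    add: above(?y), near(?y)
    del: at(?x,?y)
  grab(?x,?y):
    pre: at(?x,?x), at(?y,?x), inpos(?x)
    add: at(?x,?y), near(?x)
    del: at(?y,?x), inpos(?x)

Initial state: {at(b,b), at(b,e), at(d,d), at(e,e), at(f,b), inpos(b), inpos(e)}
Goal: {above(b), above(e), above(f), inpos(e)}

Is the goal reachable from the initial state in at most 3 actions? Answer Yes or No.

No

1. step(b,e)  →  {above(e), at(b,b), at(d,d), at(e,e), at(f,b), inpos(b), inpos(e), near(e)}
2. grab(b,f)  →  {above(e), at(b,b), at(b,f), at(d,d), at(e,e), inpos(e), near(b), near(e)}
3. step(b,f)  →  {above(e), above(f), at(b,b), at(d,d), at(e,e), inpos(e), near(b), near(e), near(f)}
4. step(b,b)  →  {above(b), above(e), above(f), at(d,d), at(e,e), inpos(e), near(b), near(e), near(f)}
optimal plan length = 4; 4 > 3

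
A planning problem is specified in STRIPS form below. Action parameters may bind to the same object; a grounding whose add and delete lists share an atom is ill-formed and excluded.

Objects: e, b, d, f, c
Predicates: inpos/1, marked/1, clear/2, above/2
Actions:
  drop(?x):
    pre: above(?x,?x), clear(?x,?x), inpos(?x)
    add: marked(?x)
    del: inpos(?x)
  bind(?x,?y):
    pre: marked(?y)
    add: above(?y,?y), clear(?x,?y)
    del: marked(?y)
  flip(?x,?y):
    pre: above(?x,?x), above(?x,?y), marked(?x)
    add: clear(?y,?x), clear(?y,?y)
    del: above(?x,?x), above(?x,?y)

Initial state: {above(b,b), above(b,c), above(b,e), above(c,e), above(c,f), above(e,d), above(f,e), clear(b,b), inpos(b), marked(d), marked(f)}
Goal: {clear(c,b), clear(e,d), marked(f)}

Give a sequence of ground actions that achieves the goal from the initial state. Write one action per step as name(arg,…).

1. drop(b)  →  {above(b,b), above(b,c), above(b,e), above(c,e), above(c,f), above(e,d), above(f,e), clear(b,b), marked(b), marked(d), marked(f)}
2. bind(e,d)  →  {above(b,b), above(b,c), above(b,e), above(c,e), above(c,f), above(d,d), above(e,d), above(f,e), clear(b,b), clear(e,d), marked(b), marked(f)}
3. bind(c,b)  →  {above(b,b), above(b,c), above(b,e), above(c,e), above(c,f), above(d,d), above(e,d), above(f,e), clear(b,b), clear(c,b), clear(e,d), marked(f)}

drop(b); bind(e,d); bind(c,b)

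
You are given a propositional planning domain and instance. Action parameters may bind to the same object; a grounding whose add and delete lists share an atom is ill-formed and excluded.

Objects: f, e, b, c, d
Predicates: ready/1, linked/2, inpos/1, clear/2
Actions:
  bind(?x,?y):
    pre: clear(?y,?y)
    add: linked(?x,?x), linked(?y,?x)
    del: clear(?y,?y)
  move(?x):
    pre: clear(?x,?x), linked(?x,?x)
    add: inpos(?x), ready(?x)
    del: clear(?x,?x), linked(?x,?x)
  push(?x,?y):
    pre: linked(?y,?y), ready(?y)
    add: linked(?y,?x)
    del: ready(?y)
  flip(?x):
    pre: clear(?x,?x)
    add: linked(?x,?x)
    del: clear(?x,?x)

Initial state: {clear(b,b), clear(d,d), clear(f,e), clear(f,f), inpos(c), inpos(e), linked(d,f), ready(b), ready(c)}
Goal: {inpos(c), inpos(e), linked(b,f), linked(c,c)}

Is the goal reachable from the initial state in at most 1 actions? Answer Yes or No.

1. bind(f,b)  →  {clear(d,d), clear(f,e), clear(f,f), inpos(c), inpos(e), linked(b,f), linked(d,f), linked(f,f), ready(b), ready(c)}
2. bind(c,f)  →  {clear(d,d), clear(f,e), inpos(c), inpos(e), linked(b,f), linked(c,c), linked(d,f), linked(f,c), linked(f,f), ready(b), ready(c)}
optimal plan length = 2; 2 > 1

No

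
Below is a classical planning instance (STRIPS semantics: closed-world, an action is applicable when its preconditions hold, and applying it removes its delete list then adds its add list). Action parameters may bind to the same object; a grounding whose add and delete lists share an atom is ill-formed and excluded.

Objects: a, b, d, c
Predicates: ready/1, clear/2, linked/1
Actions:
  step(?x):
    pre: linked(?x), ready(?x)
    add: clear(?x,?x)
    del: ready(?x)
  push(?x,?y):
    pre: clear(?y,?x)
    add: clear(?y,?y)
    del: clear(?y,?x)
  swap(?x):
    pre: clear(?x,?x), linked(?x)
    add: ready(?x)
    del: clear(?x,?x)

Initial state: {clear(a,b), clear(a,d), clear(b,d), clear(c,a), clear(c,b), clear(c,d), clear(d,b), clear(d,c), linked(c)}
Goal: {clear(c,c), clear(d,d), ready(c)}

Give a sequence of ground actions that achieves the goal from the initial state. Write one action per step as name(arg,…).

1. push(a,c)  →  {clear(a,b), clear(a,d), clear(b,d), clear(c,b), clear(c,c), clear(c,d), clear(d,b), clear(d,c), linked(c)}
2. push(b,d)  →  {clear(a,b), clear(a,d), clear(b,d), clear(c,b), clear(c,c), clear(c,d), clear(d,c), clear(d,d), linked(c)}
3. swap(c)  →  {clear(a,b), clear(a,d), clear(b,d), clear(c,b), clear(c,d), clear(d,c), clear(d,d), linked(c), ready(c)}
4. push(b,c)  →  {clear(a,b), clear(a,d), clear(b,d), clear(c,c), clear(c,d), clear(d,c), clear(d,d), linked(c), ready(c)}

push(a,c); push(b,d); swap(c); push(b,c)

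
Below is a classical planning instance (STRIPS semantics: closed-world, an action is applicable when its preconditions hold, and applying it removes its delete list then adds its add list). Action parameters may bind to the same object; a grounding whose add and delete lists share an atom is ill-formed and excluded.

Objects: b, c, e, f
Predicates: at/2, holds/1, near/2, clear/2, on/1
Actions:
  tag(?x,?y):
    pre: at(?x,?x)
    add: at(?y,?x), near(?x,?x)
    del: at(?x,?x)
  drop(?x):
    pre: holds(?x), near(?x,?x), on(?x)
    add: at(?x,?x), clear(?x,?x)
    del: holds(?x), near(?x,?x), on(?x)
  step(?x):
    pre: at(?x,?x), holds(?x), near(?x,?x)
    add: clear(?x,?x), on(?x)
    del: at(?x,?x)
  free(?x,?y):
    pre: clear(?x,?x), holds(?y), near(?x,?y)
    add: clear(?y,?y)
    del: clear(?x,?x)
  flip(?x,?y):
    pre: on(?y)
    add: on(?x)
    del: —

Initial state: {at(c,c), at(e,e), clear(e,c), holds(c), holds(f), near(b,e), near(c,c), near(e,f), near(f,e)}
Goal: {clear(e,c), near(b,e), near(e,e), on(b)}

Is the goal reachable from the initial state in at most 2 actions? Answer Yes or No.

No

1. tag(e,b)  →  {at(b,e), at(c,c), clear(e,c), holds(c), holds(f), near(b,e), near(c,c), near(e,e), near(e,f), near(f,e)}
2. step(c)  →  {at(b,e), clear(c,c), clear(e,c), holds(c), holds(f), near(b,e), near(c,c), near(e,e), near(e,f), near(f,e), on(c)}
3. flip(b,c)  →  {at(b,e), clear(c,c), clear(e,c), holds(c), holds(f), near(b,e), near(c,c), near(e,e), near(e,f), near(f,e), on(b), on(c)}
optimal plan length = 3; 3 > 2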